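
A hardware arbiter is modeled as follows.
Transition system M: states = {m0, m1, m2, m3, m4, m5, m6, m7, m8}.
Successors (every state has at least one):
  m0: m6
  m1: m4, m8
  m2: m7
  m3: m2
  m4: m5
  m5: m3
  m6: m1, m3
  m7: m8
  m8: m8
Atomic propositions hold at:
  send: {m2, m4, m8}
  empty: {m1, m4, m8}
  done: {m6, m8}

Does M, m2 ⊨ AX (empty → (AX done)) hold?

Yes

Sat(AX done) = {s : every successor in {m6, m8}} = {m0, m7, m8}
Sat(empty → (AX done)) = {m0, m2, m3, m5, m6, m7, m8}
Sat(AX (empty → (AX done))) = {s : every successor in {m0, m2, m3, m5, m6, m7, m8}} = {m0, m2, m3, m4, m5, m7, m8}
m2 ∈ Sat(AX (empty → (AX done))) = {m0, m2, m3, m4, m5, m7, m8}, so the formula holds at m2.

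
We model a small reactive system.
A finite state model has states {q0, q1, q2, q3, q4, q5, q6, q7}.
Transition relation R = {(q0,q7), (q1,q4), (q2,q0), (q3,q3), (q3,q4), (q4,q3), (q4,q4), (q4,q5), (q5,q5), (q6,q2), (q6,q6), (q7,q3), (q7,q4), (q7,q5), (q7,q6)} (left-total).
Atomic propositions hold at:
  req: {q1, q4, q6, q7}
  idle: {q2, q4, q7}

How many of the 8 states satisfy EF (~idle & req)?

Sat(~idle) = {q0, q1, q3, q5, q6}
Sat(~idle & req) = {q1, q6}
EF (~idle & req): least fixpoint, start Z0 = {q1, q6}, add states with some successor in Z. Z1 = {q1, q6, q7}; Z2 = {q0, q1, q6, q7}; Z3 = {q0, q1, q2, q6, q7}; fixed.
Sat(EF (~idle & req)) = {q0, q1, q2, q6, q7}
|Sat(EF (~idle & req))| = |{q0, q1, q2, q6, q7}| = 5.

5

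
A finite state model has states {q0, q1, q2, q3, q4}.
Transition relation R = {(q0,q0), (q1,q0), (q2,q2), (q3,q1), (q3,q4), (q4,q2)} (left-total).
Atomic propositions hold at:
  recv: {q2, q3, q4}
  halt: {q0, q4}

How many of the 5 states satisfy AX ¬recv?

Sat(¬recv) = {q0, q1}
Sat(AX ¬recv) = {s : every successor in {q0, q1}} = {q0, q1}
|Sat(AX ¬recv)| = |{q0, q1}| = 2.

2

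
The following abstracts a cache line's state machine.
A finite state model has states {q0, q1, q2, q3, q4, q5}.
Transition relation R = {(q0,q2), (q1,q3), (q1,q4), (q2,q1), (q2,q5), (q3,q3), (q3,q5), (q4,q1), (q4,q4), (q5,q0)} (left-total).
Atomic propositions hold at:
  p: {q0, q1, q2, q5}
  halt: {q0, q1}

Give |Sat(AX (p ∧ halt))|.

1

Sat(p ∧ halt) = {q0, q1}
Sat(AX (p ∧ halt)) = {s : every successor in {q0, q1}} = {q5}
|Sat(AX (p ∧ halt))| = |{q5}| = 1.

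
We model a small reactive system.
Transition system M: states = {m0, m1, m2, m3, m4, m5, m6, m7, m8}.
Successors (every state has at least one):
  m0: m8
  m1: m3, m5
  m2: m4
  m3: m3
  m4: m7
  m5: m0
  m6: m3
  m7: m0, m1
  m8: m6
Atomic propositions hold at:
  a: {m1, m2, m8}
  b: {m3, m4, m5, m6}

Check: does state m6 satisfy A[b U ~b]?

Sat(~b) = {m0, m1, m2, m7, m8}
A[b U ~b]: least fixpoint, start Z0 = Sat(~b) = {m0, m1, m2, m7, m8}, add states in Sat(b) with every successor in Z. Z1 = {m0, m1, m2, m4, m5, m7, m8}; fixed.
Sat(A[b U ~b]) = {m0, m1, m2, m4, m5, m7, m8}
m6 ∉ Sat(A[b U ~b]) = {m0, m1, m2, m4, m5, m7, m8}, so the formula does not hold at m6.

No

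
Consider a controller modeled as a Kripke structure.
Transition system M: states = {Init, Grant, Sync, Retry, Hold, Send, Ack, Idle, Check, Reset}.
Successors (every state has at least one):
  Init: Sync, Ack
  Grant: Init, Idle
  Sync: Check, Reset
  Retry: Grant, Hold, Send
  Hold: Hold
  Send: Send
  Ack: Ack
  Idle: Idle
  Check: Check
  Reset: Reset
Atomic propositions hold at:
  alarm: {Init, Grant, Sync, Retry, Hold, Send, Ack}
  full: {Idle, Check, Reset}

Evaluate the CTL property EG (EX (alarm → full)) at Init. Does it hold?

Sat(alarm → full) = {Idle, Check, Reset}
Sat(EX (alarm → full)) = {s : some successor in {Idle, Check, Reset}} = {Grant, Sync, Idle, Check, Reset}
EG (EX (alarm → full)): greatest fixpoint, start Z0 = {Grant, Sync, Idle, Check, Reset}, keep only states in Sat with some successor in Z. Already a fixed point.
Sat(EG (EX (alarm → full))) = {Grant, Sync, Idle, Check, Reset}
Init ∉ Sat(EG (EX (alarm → full))) = {Grant, Sync, Idle, Check, Reset}, so the formula does not hold at Init.

No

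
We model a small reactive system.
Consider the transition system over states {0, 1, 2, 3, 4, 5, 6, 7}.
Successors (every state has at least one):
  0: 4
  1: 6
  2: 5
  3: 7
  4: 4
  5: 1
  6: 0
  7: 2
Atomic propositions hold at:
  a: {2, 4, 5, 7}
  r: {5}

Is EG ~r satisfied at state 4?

Yes

Sat(~r) = {0, 1, 2, 3, 4, 6, 7}
EG ~r: greatest fixpoint, start Z0 = {0, 1, 2, 3, 4, 6, 7}, keep only states in Sat with some successor in Z. Z1 = {0, 1, 3, 4, 6, 7}; Z2 = {0, 1, 3, 4, 6}; Z3 = {0, 1, 4, 6}; fixed.
Sat(EG ~r) = {0, 1, 4, 6}
4 ∈ Sat(EG ~r) = {0, 1, 4, 6}, so the formula holds at 4.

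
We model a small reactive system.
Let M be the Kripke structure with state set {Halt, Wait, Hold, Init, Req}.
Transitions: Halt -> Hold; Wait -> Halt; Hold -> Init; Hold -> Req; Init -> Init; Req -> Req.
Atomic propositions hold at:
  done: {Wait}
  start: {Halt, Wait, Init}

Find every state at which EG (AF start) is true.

{Init}

AF start: least fixpoint, start Z0 = {Halt, Wait, Init}, add states with every successor in Z. Already a fixed point.
Sat(AF start) = {Halt, Wait, Init}
EG (AF start): greatest fixpoint, start Z0 = {Halt, Wait, Init}, keep only states in Sat with some successor in Z. Z1 = {Wait, Init}; Z2 = {Init}; fixed.
Sat(EG (AF start)) = {Init}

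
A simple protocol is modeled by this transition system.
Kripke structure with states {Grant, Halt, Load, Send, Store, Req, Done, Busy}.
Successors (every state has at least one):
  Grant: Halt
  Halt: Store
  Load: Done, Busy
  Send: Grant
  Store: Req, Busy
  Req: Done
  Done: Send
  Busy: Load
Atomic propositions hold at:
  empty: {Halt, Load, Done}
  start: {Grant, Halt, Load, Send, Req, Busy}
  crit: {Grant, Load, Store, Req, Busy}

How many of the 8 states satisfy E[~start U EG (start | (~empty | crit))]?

Sat(~start) = {Store, Done}
Sat(~empty) = {Grant, Send, Store, Req, Busy}
Sat(~empty | crit) = {Grant, Load, Send, Store, Req, Busy}
Sat(start | (~empty | crit)) = {Grant, Halt, Load, Send, Store, Req, Busy}
EG (start | (~empty | crit)): greatest fixpoint, start Z0 = {Grant, Halt, Load, Send, Store, Req, Busy}, keep only states in Sat with some successor in Z. Z1 = {Grant, Halt, Load, Send, Store, Busy}; fixed.
Sat(EG (start | (~empty | crit))) = {Grant, Halt, Load, Send, Store, Busy}
E[~start U EG (start | (~empty | crit))]: least fixpoint, start Z0 = Sat(EG (start | (~empty | crit))) = {Grant, Halt, Load, Send, Store, Busy}, add states in Sat(~start) with some successor in Z. Z1 = {Grant, Halt, Load, Send, Store, Done, Busy}; fixed.
Sat(E[~start U EG (start | (~empty | crit))]) = {Grant, Halt, Load, Send, Store, Done, Busy}
|Sat(E[~start U EG (start | (~empty | crit))])| = |{Grant, Halt, Load, Send, Store, Done, Busy}| = 7.

7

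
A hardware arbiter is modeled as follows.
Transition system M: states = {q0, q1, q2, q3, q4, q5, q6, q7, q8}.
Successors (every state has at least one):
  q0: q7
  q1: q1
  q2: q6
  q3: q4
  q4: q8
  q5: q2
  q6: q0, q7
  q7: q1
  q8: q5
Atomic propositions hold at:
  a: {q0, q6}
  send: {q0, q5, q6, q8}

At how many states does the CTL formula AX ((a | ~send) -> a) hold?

Sat(~send) = {q1, q2, q3, q4, q7}
Sat(a | ~send) = {q0, q1, q2, q3, q4, q6, q7}
Sat((a | ~send) -> a) = {q0, q5, q6, q8}
Sat(AX ((a | ~send) -> a)) = {s : every successor in {q0, q5, q6, q8}} = {q2, q4, q8}
|Sat(AX ((a | ~send) -> a))| = |{q2, q4, q8}| = 3.

3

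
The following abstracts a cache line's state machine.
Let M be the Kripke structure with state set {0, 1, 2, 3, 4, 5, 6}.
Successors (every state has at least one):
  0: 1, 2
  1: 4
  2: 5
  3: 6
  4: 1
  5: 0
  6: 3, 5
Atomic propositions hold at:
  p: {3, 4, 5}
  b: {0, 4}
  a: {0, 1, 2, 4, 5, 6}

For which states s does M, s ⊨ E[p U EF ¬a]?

{3, 6}

Sat(¬a) = {3}
EF ¬a: least fixpoint, start Z0 = {3}, add states with some successor in Z. Z1 = {3, 6}; fixed.
Sat(EF ¬a) = {3, 6}
E[p U EF ¬a]: least fixpoint, start Z0 = Sat(EF ¬a) = {3, 6}, add states in Sat(p) with some successor in Z. Already a fixed point.
Sat(E[p U EF ¬a]) = {3, 6}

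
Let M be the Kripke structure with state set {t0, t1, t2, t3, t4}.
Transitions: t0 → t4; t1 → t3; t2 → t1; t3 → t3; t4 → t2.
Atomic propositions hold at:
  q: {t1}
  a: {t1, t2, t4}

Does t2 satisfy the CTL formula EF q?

Yes

EF q: least fixpoint, start Z0 = {t1}, add states with some successor in Z. Z1 = {t1, t2}; Z2 = {t1, t2, t4}; Z3 = {t0, t1, t2, t4}; fixed.
Sat(EF q) = {t0, t1, t2, t4}
t2 ∈ Sat(EF q) = {t0, t1, t2, t4}, so the formula holds at t2.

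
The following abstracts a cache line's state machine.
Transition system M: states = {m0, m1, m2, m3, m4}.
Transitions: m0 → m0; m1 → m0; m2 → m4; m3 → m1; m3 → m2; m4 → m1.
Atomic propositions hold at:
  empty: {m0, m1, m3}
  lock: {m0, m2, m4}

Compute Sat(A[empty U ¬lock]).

{m1, m3}

Sat(¬lock) = {m1, m3}
A[empty U ¬lock]: least fixpoint, start Z0 = Sat(¬lock) = {m1, m3}, add states in Sat(empty) with every successor in Z. Already a fixed point.
Sat(A[empty U ¬lock]) = {m1, m3}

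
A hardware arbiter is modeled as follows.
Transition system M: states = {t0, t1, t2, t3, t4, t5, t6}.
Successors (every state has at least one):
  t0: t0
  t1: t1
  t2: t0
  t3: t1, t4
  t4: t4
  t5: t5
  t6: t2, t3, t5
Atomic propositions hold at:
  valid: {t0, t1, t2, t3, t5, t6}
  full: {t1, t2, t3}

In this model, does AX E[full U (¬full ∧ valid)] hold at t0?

Yes

Sat(¬full) = {t0, t4, t5, t6}
Sat(¬full ∧ valid) = {t0, t5, t6}
E[full U (¬full ∧ valid)]: least fixpoint, start Z0 = Sat((¬full ∧ valid)) = {t0, t5, t6}, add states in Sat(full) with some successor in Z. Z1 = {t0, t2, t5, t6}; fixed.
Sat(E[full U (¬full ∧ valid)]) = {t0, t2, t5, t6}
Sat(AX E[full U (¬full ∧ valid)]) = {s : every successor in {t0, t2, t5, t6}} = {t0, t2, t5}
t0 ∈ Sat(AX E[full U (¬full ∧ valid)]) = {t0, t2, t5}, so the formula holds at t0.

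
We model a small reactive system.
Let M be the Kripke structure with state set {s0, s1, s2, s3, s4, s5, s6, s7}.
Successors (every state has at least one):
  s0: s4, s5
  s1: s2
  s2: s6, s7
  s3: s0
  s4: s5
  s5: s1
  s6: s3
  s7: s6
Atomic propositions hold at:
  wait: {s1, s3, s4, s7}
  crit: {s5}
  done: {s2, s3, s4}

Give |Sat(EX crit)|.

2

Sat(EX crit) = {s : some successor in {s5}} = {s0, s4}
|Sat(EX crit)| = |{s0, s4}| = 2.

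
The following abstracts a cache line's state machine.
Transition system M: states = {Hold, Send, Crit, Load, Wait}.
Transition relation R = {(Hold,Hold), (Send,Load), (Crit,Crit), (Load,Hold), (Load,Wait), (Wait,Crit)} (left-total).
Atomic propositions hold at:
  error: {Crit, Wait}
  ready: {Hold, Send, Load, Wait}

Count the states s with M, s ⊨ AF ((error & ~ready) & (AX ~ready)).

2

Sat(~ready) = {Crit}
Sat(error & ~ready) = {Crit}
Sat(AX ~ready) = {s : every successor in {Crit}} = {Crit, Wait}
Sat((error & ~ready) & (AX ~ready)) = {Crit}
AF ((error & ~ready) & (AX ~ready)): least fixpoint, start Z0 = {Crit}, add states with every successor in Z. Z1 = {Crit, Wait}; fixed.
Sat(AF ((error & ~ready) & (AX ~ready))) = {Crit, Wait}
|Sat(AF ((error & ~ready) & (AX ~ready)))| = |{Crit, Wait}| = 2.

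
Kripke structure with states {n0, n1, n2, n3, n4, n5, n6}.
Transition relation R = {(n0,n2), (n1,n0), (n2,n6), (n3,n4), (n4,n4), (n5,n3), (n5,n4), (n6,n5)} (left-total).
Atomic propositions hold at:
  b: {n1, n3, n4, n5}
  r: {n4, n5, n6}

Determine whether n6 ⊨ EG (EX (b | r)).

Yes

Sat(b | r) = {n1, n3, n4, n5, n6}
Sat(EX (b | r)) = {s : some successor in {n1, n3, n4, n5, n6}} = {n2, n3, n4, n5, n6}
EG (EX (b | r)): greatest fixpoint, start Z0 = {n2, n3, n4, n5, n6}, keep only states in Sat with some successor in Z. Already a fixed point.
Sat(EG (EX (b | r))) = {n2, n3, n4, n5, n6}
n6 ∈ Sat(EG (EX (b | r))) = {n2, n3, n4, n5, n6}, so the formula holds at n6.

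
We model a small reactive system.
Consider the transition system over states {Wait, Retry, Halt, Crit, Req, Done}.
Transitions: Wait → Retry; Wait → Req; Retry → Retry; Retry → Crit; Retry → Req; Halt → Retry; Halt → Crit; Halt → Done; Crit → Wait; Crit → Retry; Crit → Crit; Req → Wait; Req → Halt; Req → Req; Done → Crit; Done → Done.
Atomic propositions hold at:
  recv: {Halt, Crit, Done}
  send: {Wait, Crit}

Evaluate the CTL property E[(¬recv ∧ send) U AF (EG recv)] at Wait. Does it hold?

No

Sat(¬recv) = {Wait, Retry, Req}
Sat(¬recv ∧ send) = {Wait}
EG recv: greatest fixpoint, start Z0 = {Halt, Crit, Done}, keep only states in Sat with some successor in Z. Already a fixed point.
Sat(EG recv) = {Halt, Crit, Done}
AF (EG recv): least fixpoint, start Z0 = {Halt, Crit, Done}, add states with every successor in Z. Already a fixed point.
Sat(AF (EG recv)) = {Halt, Crit, Done}
E[(¬recv ∧ send) U AF (EG recv)]: least fixpoint, start Z0 = Sat(AF (EG recv)) = {Halt, Crit, Done}, add states in Sat(¬recv ∧ send) with some successor in Z. Already a fixed point.
Sat(E[(¬recv ∧ send) U AF (EG recv)]) = {Halt, Crit, Done}
Wait ∉ Sat(E[(¬recv ∧ send) U AF (EG recv)]) = {Halt, Crit, Done}, so the formula does not hold at Wait.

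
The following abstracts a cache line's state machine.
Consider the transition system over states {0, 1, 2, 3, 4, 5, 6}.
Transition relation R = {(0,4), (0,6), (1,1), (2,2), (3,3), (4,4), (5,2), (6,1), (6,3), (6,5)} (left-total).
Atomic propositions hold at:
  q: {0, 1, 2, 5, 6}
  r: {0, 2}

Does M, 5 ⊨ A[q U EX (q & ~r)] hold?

No

Sat(~r) = {1, 3, 4, 5, 6}
Sat(q & ~r) = {1, 5, 6}
Sat(EX (q & ~r)) = {s : some successor in {1, 5, 6}} = {0, 1, 6}
A[q U EX (q & ~r)]: least fixpoint, start Z0 = Sat(EX (q & ~r)) = {0, 1, 6}, add states in Sat(q) with every successor in Z. Already a fixed point.
Sat(A[q U EX (q & ~r)]) = {0, 1, 6}
5 ∉ Sat(A[q U EX (q & ~r)]) = {0, 1, 6}, so the formula does not hold at 5.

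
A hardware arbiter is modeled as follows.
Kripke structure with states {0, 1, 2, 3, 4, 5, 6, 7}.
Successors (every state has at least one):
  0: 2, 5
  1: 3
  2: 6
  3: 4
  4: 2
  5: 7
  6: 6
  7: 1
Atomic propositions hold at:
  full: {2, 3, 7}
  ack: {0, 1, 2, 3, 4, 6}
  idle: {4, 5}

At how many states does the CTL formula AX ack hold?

6

Sat(AX ack) = {s : every successor in {0, 1, 2, 3, 4, 6}} = {1, 2, 3, 4, 6, 7}
|Sat(AX ack)| = |{1, 2, 3, 4, 6, 7}| = 6.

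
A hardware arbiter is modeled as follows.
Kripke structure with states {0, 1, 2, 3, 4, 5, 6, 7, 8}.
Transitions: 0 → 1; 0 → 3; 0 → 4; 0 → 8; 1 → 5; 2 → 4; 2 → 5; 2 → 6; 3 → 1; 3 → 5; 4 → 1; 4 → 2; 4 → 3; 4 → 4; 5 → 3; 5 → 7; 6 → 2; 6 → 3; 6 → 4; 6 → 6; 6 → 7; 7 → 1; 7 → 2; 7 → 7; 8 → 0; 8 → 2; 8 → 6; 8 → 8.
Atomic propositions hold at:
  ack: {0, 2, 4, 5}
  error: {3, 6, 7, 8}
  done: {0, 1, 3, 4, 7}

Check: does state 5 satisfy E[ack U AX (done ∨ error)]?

Sat(done ∨ error) = {0, 1, 3, 4, 6, 7, 8}
Sat(AX (done ∨ error)) = {s : every successor in {0, 1, 3, 4, 6, 7, 8}} = {0, 5}
E[ack U AX (done ∨ error)]: least fixpoint, start Z0 = Sat(AX (done ∨ error)) = {0, 5}, add states in Sat(ack) with some successor in Z. Z1 = {0, 2, 5}; Z2 = {0, 2, 4, 5}; fixed.
Sat(E[ack U AX (done ∨ error)]) = {0, 2, 4, 5}
5 ∈ Sat(E[ack U AX (done ∨ error)]) = {0, 2, 4, 5}, so the formula holds at 5.

Yes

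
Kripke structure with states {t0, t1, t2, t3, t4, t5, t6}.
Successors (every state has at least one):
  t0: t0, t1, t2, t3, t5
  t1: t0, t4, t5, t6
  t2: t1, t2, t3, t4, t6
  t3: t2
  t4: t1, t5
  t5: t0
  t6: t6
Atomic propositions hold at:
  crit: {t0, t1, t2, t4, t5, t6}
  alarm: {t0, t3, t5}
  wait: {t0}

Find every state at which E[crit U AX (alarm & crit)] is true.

Sat(alarm & crit) = {t0, t5}
Sat(AX (alarm & crit)) = {s : every successor in {t0, t5}} = {t5}
E[crit U AX (alarm & crit)]: least fixpoint, start Z0 = Sat(AX (alarm & crit)) = {t5}, add states in Sat(crit) with some successor in Z. Z1 = {t0, t1, t4, t5}; Z2 = {t0, t1, t2, t4, t5}; fixed.
Sat(E[crit U AX (alarm & crit)]) = {t0, t1, t2, t4, t5}

{t0, t1, t2, t4, t5}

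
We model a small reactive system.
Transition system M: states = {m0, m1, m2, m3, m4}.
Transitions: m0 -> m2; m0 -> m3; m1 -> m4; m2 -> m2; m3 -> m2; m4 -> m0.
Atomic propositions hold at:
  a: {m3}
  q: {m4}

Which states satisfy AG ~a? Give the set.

Sat(~a) = {m0, m1, m2, m4}
AG ~a: greatest fixpoint, start Z0 = {m0, m1, m2, m4}, keep only states in Sat with every successor in Z. Z1 = {m1, m2, m4}; Z2 = {m1, m2}; Z3 = {m2}; fixed.
Sat(AG ~a) = {m2}

{m2}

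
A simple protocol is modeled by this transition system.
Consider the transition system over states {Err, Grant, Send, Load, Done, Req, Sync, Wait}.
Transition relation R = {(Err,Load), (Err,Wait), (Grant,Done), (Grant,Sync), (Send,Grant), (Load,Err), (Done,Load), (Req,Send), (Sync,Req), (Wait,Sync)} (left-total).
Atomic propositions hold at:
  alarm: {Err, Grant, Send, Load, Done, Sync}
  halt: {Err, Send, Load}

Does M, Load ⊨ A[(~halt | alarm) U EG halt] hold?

Sat(~halt) = {Grant, Done, Req, Sync, Wait}
Sat(~halt | alarm) = {Err, Grant, Send, Load, Done, Req, Sync, Wait}
EG halt: greatest fixpoint, start Z0 = {Err, Send, Load}, keep only states in Sat with some successor in Z. Z1 = {Err, Load}; fixed.
Sat(EG halt) = {Err, Load}
A[(~halt | alarm) U EG halt]: least fixpoint, start Z0 = Sat(EG halt) = {Err, Load}, add states in Sat(~halt | alarm) with every successor in Z. Z1 = {Err, Load, Done}; fixed.
Sat(A[(~halt | alarm) U EG halt]) = {Err, Load, Done}
Load ∈ Sat(A[(~halt | alarm) U EG halt]) = {Err, Load, Done}, so the formula holds at Load.

Yes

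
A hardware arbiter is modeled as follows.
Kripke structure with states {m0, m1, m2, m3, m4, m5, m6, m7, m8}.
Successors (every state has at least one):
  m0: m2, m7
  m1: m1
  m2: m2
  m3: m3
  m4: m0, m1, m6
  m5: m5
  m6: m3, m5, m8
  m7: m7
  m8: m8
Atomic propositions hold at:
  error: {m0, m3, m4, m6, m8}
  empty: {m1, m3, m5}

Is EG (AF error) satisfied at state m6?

AF error: least fixpoint, start Z0 = {m0, m3, m4, m6, m8}, add states with every successor in Z. Already a fixed point.
Sat(AF error) = {m0, m3, m4, m6, m8}
EG (AF error): greatest fixpoint, start Z0 = {m0, m3, m4, m6, m8}, keep only states in Sat with some successor in Z. Z1 = {m3, m4, m6, m8}; fixed.
Sat(EG (AF error)) = {m3, m4, m6, m8}
m6 ∈ Sat(EG (AF error)) = {m3, m4, m6, m8}, so the formula holds at m6.

Yes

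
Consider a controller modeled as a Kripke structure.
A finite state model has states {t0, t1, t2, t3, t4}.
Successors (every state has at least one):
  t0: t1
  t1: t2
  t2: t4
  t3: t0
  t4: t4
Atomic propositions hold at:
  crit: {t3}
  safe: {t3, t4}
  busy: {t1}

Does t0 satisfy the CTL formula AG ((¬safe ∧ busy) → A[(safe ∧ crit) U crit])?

Sat(¬safe) = {t0, t1, t2}
Sat(¬safe ∧ busy) = {t1}
Sat(safe ∧ crit) = {t3}
A[(safe ∧ crit) U crit]: least fixpoint, start Z0 = Sat(crit) = {t3}, add states in Sat(safe ∧ crit) with every successor in Z. Already a fixed point.
Sat(A[(safe ∧ crit) U crit]) = {t3}
Sat((¬safe ∧ busy) → A[(safe ∧ crit) U crit]) = {t0, t2, t3, t4}
AG ((¬safe ∧ busy) → A[(safe ∧ crit) U crit]): greatest fixpoint, start Z0 = {t0, t2, t3, t4}, keep only states in Sat with every successor in Z. Z1 = {t2, t3, t4}; Z2 = {t2, t4}; fixed.
Sat(AG ((¬safe ∧ busy) → A[(safe ∧ crit) U crit])) = {t2, t4}
t0 ∉ Sat(AG ((¬safe ∧ busy) → A[(safe ∧ crit) U crit])) = {t2, t4}, so the formula does not hold at t0.

No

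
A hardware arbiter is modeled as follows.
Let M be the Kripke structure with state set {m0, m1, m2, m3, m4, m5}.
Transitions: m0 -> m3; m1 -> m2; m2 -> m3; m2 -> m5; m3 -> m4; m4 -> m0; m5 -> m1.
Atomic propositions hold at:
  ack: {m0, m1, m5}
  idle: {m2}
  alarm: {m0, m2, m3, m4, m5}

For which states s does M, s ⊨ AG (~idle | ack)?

Sat(~idle) = {m0, m1, m3, m4, m5}
Sat(~idle | ack) = {m0, m1, m3, m4, m5}
AG (~idle | ack): greatest fixpoint, start Z0 = {m0, m1, m3, m4, m5}, keep only states in Sat with every successor in Z. Z1 = {m0, m3, m4, m5}; Z2 = {m0, m3, m4}; fixed.
Sat(AG (~idle | ack)) = {m0, m3, m4}

{m0, m3, m4}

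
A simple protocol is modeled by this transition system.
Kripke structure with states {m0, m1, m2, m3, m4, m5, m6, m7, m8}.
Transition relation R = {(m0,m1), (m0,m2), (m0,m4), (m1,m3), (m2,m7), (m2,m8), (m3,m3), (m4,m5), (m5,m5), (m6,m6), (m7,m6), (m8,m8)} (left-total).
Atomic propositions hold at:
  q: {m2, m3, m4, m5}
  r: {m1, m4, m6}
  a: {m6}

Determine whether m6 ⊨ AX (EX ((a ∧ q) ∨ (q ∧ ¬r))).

No

Sat(a ∧ q) = ∅
Sat(¬r) = {m0, m2, m3, m5, m7, m8}
Sat(q ∧ ¬r) = {m2, m3, m5}
Sat((a ∧ q) ∨ (q ∧ ¬r)) = {m2, m3, m5}
Sat(EX ((a ∧ q) ∨ (q ∧ ¬r))) = {s : some successor in {m2, m3, m5}} = {m0, m1, m3, m4, m5}
Sat(AX (EX ((a ∧ q) ∨ (q ∧ ¬r)))) = {s : every successor in {m0, m1, m3, m4, m5}} = {m1, m3, m4, m5}
m6 ∉ Sat(AX (EX ((a ∧ q) ∨ (q ∧ ¬r)))) = {m1, m3, m4, m5}, so the formula does not hold at m6.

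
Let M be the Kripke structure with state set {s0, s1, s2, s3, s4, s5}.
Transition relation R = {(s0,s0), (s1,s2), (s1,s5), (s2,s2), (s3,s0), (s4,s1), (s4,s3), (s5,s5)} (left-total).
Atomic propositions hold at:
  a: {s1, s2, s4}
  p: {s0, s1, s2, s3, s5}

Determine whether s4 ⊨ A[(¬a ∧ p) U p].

No

Sat(¬a) = {s0, s3, s5}
Sat(¬a ∧ p) = {s0, s3, s5}
A[(¬a ∧ p) U p]: least fixpoint, start Z0 = Sat(p) = {s0, s1, s2, s3, s5}, add states in Sat(¬a ∧ p) with every successor in Z. Already a fixed point.
Sat(A[(¬a ∧ p) U p]) = {s0, s1, s2, s3, s5}
s4 ∉ Sat(A[(¬a ∧ p) U p]) = {s0, s1, s2, s3, s5}, so the formula does not hold at s4.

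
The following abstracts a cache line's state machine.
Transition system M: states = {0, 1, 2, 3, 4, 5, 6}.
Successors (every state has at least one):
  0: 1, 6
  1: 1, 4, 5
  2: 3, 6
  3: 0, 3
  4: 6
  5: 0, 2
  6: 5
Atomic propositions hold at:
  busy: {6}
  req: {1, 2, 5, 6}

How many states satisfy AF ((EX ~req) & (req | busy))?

Sat(~req) = {0, 3, 4}
Sat(EX ~req) = {s : some successor in {0, 3, 4}} = {1, 2, 3, 5}
Sat(req | busy) = {1, 2, 5, 6}
Sat((EX ~req) & (req | busy)) = {1, 2, 5}
AF ((EX ~req) & (req | busy)): least fixpoint, start Z0 = {1, 2, 5}, add states with every successor in Z. Z1 = {1, 2, 5, 6}; Z2 = {0, 1, 2, 4, 5, 6}; fixed.
Sat(AF ((EX ~req) & (req | busy))) = {0, 1, 2, 4, 5, 6}
|Sat(AF ((EX ~req) & (req | busy)))| = |{0, 1, 2, 4, 5, 6}| = 6.

6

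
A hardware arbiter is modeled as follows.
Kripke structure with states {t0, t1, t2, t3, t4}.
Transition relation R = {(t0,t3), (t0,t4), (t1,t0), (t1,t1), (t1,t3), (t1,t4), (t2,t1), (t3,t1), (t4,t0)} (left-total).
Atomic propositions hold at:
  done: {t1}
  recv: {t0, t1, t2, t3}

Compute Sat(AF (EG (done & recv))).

{t1, t2, t3}

Sat(done & recv) = {t1}
EG (done & recv): greatest fixpoint, start Z0 = {t1}, keep only states in Sat with some successor in Z. Already a fixed point.
Sat(EG (done & recv)) = {t1}
AF (EG (done & recv)): least fixpoint, start Z0 = {t1}, add states with every successor in Z. Z1 = {t1, t2, t3}; fixed.
Sat(AF (EG (done & recv))) = {t1, t2, t3}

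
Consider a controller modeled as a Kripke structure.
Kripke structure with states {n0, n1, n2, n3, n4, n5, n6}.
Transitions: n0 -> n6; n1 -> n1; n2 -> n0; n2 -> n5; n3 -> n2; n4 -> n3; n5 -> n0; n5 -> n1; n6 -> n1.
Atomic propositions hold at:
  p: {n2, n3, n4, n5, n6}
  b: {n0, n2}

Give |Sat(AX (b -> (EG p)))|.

4

EG p: greatest fixpoint, start Z0 = {n2, n3, n4, n5, n6}, keep only states in Sat with some successor in Z. Z1 = {n2, n3, n4}; Z2 = {n3, n4}; Z3 = {n4}; Z4 = ∅; fixed.
Sat(EG p) = ∅
Sat(b -> (EG p)) = {n1, n3, n4, n5, n6}
Sat(AX (b -> (EG p))) = {s : every successor in {n1, n3, n4, n5, n6}} = {n0, n1, n4, n6}
|Sat(AX (b -> (EG p)))| = |{n0, n1, n4, n6}| = 4.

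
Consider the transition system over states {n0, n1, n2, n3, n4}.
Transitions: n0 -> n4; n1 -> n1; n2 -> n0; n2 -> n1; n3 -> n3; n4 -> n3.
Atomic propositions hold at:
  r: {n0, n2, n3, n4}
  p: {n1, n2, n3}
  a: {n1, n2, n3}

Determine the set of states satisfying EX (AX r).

{n0, n2, n3, n4}

Sat(AX r) = {s : every successor in {n0, n2, n3, n4}} = {n0, n3, n4}
Sat(EX (AX r)) = {s : some successor in {n0, n3, n4}} = {n0, n2, n3, n4}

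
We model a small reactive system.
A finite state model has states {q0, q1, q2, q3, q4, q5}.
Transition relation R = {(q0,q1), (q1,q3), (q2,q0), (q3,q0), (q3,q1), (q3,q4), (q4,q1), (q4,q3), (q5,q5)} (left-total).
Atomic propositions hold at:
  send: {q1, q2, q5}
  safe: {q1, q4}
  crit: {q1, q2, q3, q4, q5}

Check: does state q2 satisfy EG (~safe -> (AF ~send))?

Yes

Sat(~safe) = {q0, q2, q3, q5}
Sat(~send) = {q0, q3, q4}
AF ~send: least fixpoint, start Z0 = {q0, q3, q4}, add states with every successor in Z. Z1 = {q0, q1, q2, q3, q4}; fixed.
Sat(AF ~send) = {q0, q1, q2, q3, q4}
Sat(~safe -> (AF ~send)) = {q0, q1, q2, q3, q4}
EG (~safe -> (AF ~send)): greatest fixpoint, start Z0 = {q0, q1, q2, q3, q4}, keep only states in Sat with some successor in Z. Already a fixed point.
Sat(EG (~safe -> (AF ~send))) = {q0, q1, q2, q3, q4}
q2 ∈ Sat(EG (~safe -> (AF ~send))) = {q0, q1, q2, q3, q4}, so the formula holds at q2.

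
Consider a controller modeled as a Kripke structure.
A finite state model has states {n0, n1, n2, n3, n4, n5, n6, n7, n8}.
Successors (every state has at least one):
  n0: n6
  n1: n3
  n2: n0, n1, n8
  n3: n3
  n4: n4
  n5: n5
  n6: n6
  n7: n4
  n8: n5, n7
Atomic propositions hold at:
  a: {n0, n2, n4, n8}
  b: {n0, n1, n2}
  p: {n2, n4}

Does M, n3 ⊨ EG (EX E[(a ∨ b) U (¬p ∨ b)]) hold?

Sat(a ∨ b) = {n0, n1, n2, n4, n8}
Sat(¬p) = {n0, n1, n3, n5, n6, n7, n8}
Sat(¬p ∨ b) = {n0, n1, n2, n3, n5, n6, n7, n8}
E[(a ∨ b) U (¬p ∨ b)]: least fixpoint, start Z0 = Sat((¬p ∨ b)) = {n0, n1, n2, n3, n5, n6, n7, n8}, add states in Sat(a ∨ b) with some successor in Z. Already a fixed point.
Sat(E[(a ∨ b) U (¬p ∨ b)]) = {n0, n1, n2, n3, n5, n6, n7, n8}
Sat(EX E[(a ∨ b) U (¬p ∨ b)]) = {s : some successor in {n0, n1, n2, n3, n5, n6, n7, n8}} = {n0, n1, n2, n3, n5, n6, n8}
EG (EX E[(a ∨ b) U (¬p ∨ b)]): greatest fixpoint, start Z0 = {n0, n1, n2, n3, n5, n6, n8}, keep only states in Sat with some successor in Z. Already a fixed point.
Sat(EG (EX E[(a ∨ b) U (¬p ∨ b)])) = {n0, n1, n2, n3, n5, n6, n8}
n3 ∈ Sat(EG (EX E[(a ∨ b) U (¬p ∨ b)])) = {n0, n1, n2, n3, n5, n6, n8}, so the formula holds at n3.

Yes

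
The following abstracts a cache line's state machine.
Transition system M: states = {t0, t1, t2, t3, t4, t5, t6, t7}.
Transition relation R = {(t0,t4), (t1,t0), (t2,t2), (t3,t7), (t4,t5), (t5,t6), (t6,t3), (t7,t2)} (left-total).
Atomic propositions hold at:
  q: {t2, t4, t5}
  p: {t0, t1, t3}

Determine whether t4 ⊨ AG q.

AG q: greatest fixpoint, start Z0 = {t2, t4, t5}, keep only states in Sat with every successor in Z. Z1 = {t2, t4}; Z2 = {t2}; fixed.
Sat(AG q) = {t2}
t4 ∉ Sat(AG q) = {t2}, so the formula does not hold at t4.

No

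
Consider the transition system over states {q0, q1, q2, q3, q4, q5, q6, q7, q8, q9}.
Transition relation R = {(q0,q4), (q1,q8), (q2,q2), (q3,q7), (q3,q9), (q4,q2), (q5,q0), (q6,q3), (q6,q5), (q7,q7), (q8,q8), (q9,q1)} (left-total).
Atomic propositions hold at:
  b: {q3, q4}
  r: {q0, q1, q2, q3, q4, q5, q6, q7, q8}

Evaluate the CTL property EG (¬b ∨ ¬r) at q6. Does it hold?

No

Sat(¬b) = {q0, q1, q2, q5, q6, q7, q8, q9}
Sat(¬r) = {q9}
Sat(¬b ∨ ¬r) = {q0, q1, q2, q5, q6, q7, q8, q9}
EG (¬b ∨ ¬r): greatest fixpoint, start Z0 = {q0, q1, q2, q5, q6, q7, q8, q9}, keep only states in Sat with some successor in Z. Z1 = {q1, q2, q5, q6, q7, q8, q9}; Z2 = {q1, q2, q6, q7, q8, q9}; Z3 = {q1, q2, q7, q8, q9}; fixed.
Sat(EG (¬b ∨ ¬r)) = {q1, q2, q7, q8, q9}
q6 ∉ Sat(EG (¬b ∨ ¬r)) = {q1, q2, q7, q8, q9}, so the formula does not hold at q6.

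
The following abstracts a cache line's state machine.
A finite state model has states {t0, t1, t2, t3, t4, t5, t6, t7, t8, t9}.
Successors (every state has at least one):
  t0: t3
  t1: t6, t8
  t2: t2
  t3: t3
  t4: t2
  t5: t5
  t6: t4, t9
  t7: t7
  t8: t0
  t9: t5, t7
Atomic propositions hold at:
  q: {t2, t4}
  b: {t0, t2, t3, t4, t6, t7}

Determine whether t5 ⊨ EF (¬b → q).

No

Sat(¬b) = {t1, t5, t8, t9}
Sat(¬b → q) = {t0, t2, t3, t4, t6, t7}
EF (¬b → q): least fixpoint, start Z0 = {t0, t2, t3, t4, t6, t7}, add states with some successor in Z. Z1 = {t0, t1, t2, t3, t4, t6, t7, t8, t9}; fixed.
Sat(EF (¬b → q)) = {t0, t1, t2, t3, t4, t6, t7, t8, t9}
t5 ∉ Sat(EF (¬b → q)) = {t0, t1, t2, t3, t4, t6, t7, t8, t9}, so the formula does not hold at t5.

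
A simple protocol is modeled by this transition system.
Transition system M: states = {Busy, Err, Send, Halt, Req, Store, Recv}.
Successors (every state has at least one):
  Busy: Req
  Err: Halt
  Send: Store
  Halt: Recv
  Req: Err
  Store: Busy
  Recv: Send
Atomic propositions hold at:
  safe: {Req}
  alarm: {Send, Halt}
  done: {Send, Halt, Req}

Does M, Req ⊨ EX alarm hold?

Sat(EX alarm) = {s : some successor in {Send, Halt}} = {Err, Recv}
Req ∉ Sat(EX alarm) = {Err, Recv}, so the formula does not hold at Req.

No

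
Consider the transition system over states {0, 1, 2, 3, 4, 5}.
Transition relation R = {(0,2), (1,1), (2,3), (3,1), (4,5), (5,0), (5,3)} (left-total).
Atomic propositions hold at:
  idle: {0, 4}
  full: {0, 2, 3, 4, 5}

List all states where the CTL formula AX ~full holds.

{1, 3}

Sat(~full) = {1}
Sat(AX ~full) = {s : every successor in {1}} = {1, 3}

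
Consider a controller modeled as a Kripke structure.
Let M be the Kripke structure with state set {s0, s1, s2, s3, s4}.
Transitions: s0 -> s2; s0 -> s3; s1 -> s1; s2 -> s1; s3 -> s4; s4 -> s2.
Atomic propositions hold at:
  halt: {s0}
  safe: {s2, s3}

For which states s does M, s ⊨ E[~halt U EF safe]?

{s0, s2, s3, s4}

Sat(~halt) = {s1, s2, s3, s4}
EF safe: least fixpoint, start Z0 = {s2, s3}, add states with some successor in Z. Z1 = {s0, s2, s3, s4}; fixed.
Sat(EF safe) = {s0, s2, s3, s4}
E[~halt U EF safe]: least fixpoint, start Z0 = Sat(EF safe) = {s0, s2, s3, s4}, add states in Sat(~halt) with some successor in Z. Already a fixed point.
Sat(E[~halt U EF safe]) = {s0, s2, s3, s4}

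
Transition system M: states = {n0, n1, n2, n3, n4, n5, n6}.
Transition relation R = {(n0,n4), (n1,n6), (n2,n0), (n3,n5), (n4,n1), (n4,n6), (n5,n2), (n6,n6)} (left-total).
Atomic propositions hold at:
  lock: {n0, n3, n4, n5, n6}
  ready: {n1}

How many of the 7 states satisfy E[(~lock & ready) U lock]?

Sat(~lock) = {n1, n2}
Sat(~lock & ready) = {n1}
E[(~lock & ready) U lock]: least fixpoint, start Z0 = Sat(lock) = {n0, n3, n4, n5, n6}, add states in Sat(~lock & ready) with some successor in Z. Z1 = {n0, n1, n3, n4, n5, n6}; fixed.
Sat(E[(~lock & ready) U lock]) = {n0, n1, n3, n4, n5, n6}
|Sat(E[(~lock & ready) U lock])| = |{n0, n1, n3, n4, n5, n6}| = 6.

6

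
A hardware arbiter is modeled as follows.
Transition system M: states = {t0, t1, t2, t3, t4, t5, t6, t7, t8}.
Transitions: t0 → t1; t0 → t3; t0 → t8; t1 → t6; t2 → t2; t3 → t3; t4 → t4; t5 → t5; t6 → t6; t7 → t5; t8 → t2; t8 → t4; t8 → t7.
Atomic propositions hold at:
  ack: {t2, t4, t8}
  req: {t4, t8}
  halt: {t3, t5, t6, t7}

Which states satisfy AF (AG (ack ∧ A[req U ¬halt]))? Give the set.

{t2, t4}

Sat(¬halt) = {t0, t1, t2, t4, t8}
A[req U ¬halt]: least fixpoint, start Z0 = Sat(¬halt) = {t0, t1, t2, t4, t8}, add states in Sat(req) with every successor in Z. Already a fixed point.
Sat(A[req U ¬halt]) = {t0, t1, t2, t4, t8}
Sat(ack ∧ A[req U ¬halt]) = {t2, t4, t8}
AG (ack ∧ A[req U ¬halt]): greatest fixpoint, start Z0 = {t2, t4, t8}, keep only states in Sat with every successor in Z. Z1 = {t2, t4}; fixed.
Sat(AG (ack ∧ A[req U ¬halt])) = {t2, t4}
AF (AG (ack ∧ A[req U ¬halt])): least fixpoint, start Z0 = {t2, t4}, add states with every successor in Z. Already a fixed point.
Sat(AF (AG (ack ∧ A[req U ¬halt]))) = {t2, t4}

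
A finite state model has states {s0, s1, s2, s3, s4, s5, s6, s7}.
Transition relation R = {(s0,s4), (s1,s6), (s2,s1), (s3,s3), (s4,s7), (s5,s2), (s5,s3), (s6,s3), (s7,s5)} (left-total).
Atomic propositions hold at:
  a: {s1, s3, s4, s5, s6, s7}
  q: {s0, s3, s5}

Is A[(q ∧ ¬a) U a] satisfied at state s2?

Sat(¬a) = {s0, s2}
Sat(q ∧ ¬a) = {s0}
A[(q ∧ ¬a) U a]: least fixpoint, start Z0 = Sat(a) = {s1, s3, s4, s5, s6, s7}, add states in Sat(q ∧ ¬a) with every successor in Z. Z1 = {s0, s1, s3, s4, s5, s6, s7}; fixed.
Sat(A[(q ∧ ¬a) U a]) = {s0, s1, s3, s4, s5, s6, s7}
s2 ∉ Sat(A[(q ∧ ¬a) U a]) = {s0, s1, s3, s4, s5, s6, s7}, so the formula does not hold at s2.

No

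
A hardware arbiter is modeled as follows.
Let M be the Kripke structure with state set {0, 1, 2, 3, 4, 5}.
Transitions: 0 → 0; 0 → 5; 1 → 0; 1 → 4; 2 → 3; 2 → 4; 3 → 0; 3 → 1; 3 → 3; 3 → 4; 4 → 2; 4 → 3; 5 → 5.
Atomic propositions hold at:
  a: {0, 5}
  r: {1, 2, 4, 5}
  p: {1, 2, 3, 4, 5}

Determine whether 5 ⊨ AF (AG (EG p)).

Yes

EG p: greatest fixpoint, start Z0 = {1, 2, 3, 4, 5}, keep only states in Sat with some successor in Z. Already a fixed point.
Sat(EG p) = {1, 2, 3, 4, 5}
AG (EG p): greatest fixpoint, start Z0 = {1, 2, 3, 4, 5}, keep only states in Sat with every successor in Z. Z1 = {2, 4, 5}; Z2 = {5}; fixed.
Sat(AG (EG p)) = {5}
AF (AG (EG p)): least fixpoint, start Z0 = {5}, add states with every successor in Z. Already a fixed point.
Sat(AF (AG (EG p))) = {5}
5 ∈ Sat(AF (AG (EG p))) = {5}, so the formula holds at 5.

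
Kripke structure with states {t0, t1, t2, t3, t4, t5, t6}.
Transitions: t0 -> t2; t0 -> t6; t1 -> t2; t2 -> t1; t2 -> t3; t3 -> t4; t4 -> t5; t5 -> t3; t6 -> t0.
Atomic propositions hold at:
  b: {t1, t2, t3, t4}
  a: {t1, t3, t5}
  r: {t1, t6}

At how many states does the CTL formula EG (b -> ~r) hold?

6

Sat(~r) = {t0, t2, t3, t4, t5}
Sat(b -> ~r) = {t0, t2, t3, t4, t5, t6}
EG (b -> ~r): greatest fixpoint, start Z0 = {t0, t2, t3, t4, t5, t6}, keep only states in Sat with some successor in Z. Already a fixed point.
Sat(EG (b -> ~r)) = {t0, t2, t3, t4, t5, t6}
|Sat(EG (b -> ~r))| = |{t0, t2, t3, t4, t5, t6}| = 6.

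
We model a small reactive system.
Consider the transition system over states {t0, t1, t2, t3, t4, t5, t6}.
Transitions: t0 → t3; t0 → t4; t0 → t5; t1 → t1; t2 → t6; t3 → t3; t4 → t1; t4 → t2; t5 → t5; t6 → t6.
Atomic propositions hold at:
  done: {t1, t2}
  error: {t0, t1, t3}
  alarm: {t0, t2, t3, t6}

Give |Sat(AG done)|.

1

AG done: greatest fixpoint, start Z0 = {t1, t2}, keep only states in Sat with every successor in Z. Z1 = {t1}; fixed.
Sat(AG done) = {t1}
|Sat(AG done)| = |{t1}| = 1.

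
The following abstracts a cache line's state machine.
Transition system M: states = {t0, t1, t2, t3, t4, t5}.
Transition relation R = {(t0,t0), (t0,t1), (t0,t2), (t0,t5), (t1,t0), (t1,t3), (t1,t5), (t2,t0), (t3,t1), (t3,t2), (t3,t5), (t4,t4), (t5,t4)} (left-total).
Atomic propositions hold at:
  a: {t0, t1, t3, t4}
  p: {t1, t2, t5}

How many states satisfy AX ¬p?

3

Sat(¬p) = {t0, t3, t4}
Sat(AX ¬p) = {s : every successor in {t0, t3, t4}} = {t2, t4, t5}
|Sat(AX ¬p)| = |{t2, t4, t5}| = 3.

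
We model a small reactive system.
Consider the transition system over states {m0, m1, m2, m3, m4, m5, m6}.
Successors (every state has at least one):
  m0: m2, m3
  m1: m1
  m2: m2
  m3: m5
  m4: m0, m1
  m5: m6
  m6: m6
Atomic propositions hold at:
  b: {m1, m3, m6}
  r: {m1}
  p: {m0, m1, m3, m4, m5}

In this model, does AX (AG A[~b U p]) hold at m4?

No

Sat(~b) = {m0, m2, m4, m5}
A[~b U p]: least fixpoint, start Z0 = Sat(p) = {m0, m1, m3, m4, m5}, add states in Sat(~b) with every successor in Z. Already a fixed point.
Sat(A[~b U p]) = {m0, m1, m3, m4, m5}
AG A[~b U p]: greatest fixpoint, start Z0 = {m0, m1, m3, m4, m5}, keep only states in Sat with every successor in Z. Z1 = {m1, m3, m4}; Z2 = {m1}; fixed.
Sat(AG A[~b U p]) = {m1}
Sat(AX (AG A[~b U p])) = {s : every successor in {m1}} = {m1}
m4 ∉ Sat(AX (AG A[~b U p])) = {m1}, so the formula does not hold at m4.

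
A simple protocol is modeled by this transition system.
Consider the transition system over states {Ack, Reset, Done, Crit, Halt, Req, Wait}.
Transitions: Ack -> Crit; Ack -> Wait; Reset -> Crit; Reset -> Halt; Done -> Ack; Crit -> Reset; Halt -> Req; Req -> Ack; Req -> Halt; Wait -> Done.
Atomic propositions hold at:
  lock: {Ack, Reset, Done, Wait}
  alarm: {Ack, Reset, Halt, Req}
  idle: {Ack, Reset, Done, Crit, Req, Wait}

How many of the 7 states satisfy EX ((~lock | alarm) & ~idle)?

2

Sat(~lock) = {Crit, Halt, Req}
Sat(~lock | alarm) = {Ack, Reset, Crit, Halt, Req}
Sat(~idle) = {Halt}
Sat((~lock | alarm) & ~idle) = {Halt}
Sat(EX ((~lock | alarm) & ~idle)) = {s : some successor in {Halt}} = {Reset, Req}
|Sat(EX ((~lock | alarm) & ~idle))| = |{Reset, Req}| = 2.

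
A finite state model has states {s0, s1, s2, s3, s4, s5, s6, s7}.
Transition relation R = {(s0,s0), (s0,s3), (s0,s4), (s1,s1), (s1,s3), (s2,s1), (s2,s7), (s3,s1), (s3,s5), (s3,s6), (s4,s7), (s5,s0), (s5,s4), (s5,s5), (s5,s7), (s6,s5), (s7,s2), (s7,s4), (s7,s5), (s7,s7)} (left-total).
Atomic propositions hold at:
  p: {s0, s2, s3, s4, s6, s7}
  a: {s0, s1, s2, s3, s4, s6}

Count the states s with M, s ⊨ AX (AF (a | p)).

4

Sat(a | p) = {s0, s1, s2, s3, s4, s6, s7}
AF (a | p): least fixpoint, start Z0 = {s0, s1, s2, s3, s4, s6, s7}, add states with every successor in Z. Already a fixed point.
Sat(AF (a | p)) = {s0, s1, s2, s3, s4, s6, s7}
Sat(AX (AF (a | p))) = {s : every successor in {s0, s1, s2, s3, s4, s6, s7}} = {s0, s1, s2, s4}
|Sat(AX (AF (a | p)))| = |{s0, s1, s2, s4}| = 4.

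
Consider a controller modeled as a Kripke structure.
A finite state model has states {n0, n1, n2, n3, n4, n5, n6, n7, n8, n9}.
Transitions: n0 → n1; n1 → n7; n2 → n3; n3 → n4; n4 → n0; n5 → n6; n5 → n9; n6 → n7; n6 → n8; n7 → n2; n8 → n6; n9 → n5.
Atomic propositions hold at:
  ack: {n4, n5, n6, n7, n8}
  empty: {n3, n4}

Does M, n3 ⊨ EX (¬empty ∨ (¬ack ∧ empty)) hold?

Sat(¬empty) = {n0, n1, n2, n5, n6, n7, n8, n9}
Sat(¬ack) = {n0, n1, n2, n3, n9}
Sat(¬ack ∧ empty) = {n3}
Sat(¬empty ∨ (¬ack ∧ empty)) = {n0, n1, n2, n3, n5, n6, n7, n8, n9}
Sat(EX (¬empty ∨ (¬ack ∧ empty))) = {s : some successor in {n0, n1, n2, n3, n5, n6, n7, n8, n9}} = {n0, n1, n2, n4, n5, n6, n7, n8, n9}
n3 ∉ Sat(EX (¬empty ∨ (¬ack ∧ empty))) = {n0, n1, n2, n4, n5, n6, n7, n8, n9}, so the formula does not hold at n3.

No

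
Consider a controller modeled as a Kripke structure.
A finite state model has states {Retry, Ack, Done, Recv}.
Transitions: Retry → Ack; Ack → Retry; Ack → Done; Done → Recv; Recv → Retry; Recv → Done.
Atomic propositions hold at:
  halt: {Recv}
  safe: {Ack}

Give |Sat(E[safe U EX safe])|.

2

Sat(EX safe) = {s : some successor in {Ack}} = {Retry}
E[safe U EX safe]: least fixpoint, start Z0 = Sat(EX safe) = {Retry}, add states in Sat(safe) with some successor in Z. Z1 = {Retry, Ack}; fixed.
Sat(E[safe U EX safe]) = {Retry, Ack}
|Sat(E[safe U EX safe])| = |{Retry, Ack}| = 2.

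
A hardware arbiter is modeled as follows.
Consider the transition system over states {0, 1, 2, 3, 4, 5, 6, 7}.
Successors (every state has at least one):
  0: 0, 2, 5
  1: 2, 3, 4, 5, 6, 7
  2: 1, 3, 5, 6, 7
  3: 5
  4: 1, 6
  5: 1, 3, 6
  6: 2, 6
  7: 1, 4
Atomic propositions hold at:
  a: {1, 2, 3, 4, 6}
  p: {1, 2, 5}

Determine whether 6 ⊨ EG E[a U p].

E[a U p]: least fixpoint, start Z0 = Sat(p) = {1, 2, 5}, add states in Sat(a) with some successor in Z. Z1 = {1, 2, 3, 4, 5, 6}; fixed.
Sat(E[a U p]) = {1, 2, 3, 4, 5, 6}
EG E[a U p]: greatest fixpoint, start Z0 = {1, 2, 3, 4, 5, 6}, keep only states in Sat with some successor in Z. Already a fixed point.
Sat(EG E[a U p]) = {1, 2, 3, 4, 5, 6}
6 ∈ Sat(EG E[a U p]) = {1, 2, 3, 4, 5, 6}, so the formula holds at 6.

Yes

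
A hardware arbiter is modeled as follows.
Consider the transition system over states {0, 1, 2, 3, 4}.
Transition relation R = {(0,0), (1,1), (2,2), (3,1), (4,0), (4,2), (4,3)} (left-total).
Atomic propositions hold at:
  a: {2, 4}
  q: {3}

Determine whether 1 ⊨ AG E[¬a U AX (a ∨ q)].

No

Sat(¬a) = {0, 1, 3}
Sat(a ∨ q) = {2, 3, 4}
Sat(AX (a ∨ q)) = {s : every successor in {2, 3, 4}} = {2}
E[¬a U AX (a ∨ q)]: least fixpoint, start Z0 = Sat(AX (a ∨ q)) = {2}, add states in Sat(¬a) with some successor in Z. Already a fixed point.
Sat(E[¬a U AX (a ∨ q)]) = {2}
AG E[¬a U AX (a ∨ q)]: greatest fixpoint, start Z0 = {2}, keep only states in Sat with every successor in Z. Already a fixed point.
Sat(AG E[¬a U AX (a ∨ q)]) = {2}
1 ∉ Sat(AG E[¬a U AX (a ∨ q)]) = {2}, so the formula does not hold at 1.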